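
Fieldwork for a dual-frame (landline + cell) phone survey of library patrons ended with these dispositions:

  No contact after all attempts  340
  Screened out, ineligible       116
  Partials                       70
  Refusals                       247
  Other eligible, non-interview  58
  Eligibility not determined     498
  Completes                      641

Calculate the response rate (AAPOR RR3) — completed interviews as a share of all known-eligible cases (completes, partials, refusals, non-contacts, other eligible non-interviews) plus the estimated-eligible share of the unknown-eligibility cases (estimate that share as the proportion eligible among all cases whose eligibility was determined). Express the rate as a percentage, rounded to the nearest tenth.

Numerator: 641
Known eligible: 641 + 70 + 247 + 340 + 58 = 1356
e = 1356 / (1356 + 116) = 1356 / 1472 = 0.9212
e × U: 0.9212 × 498 = 458.76
Base: 1356 + 458.76 = 1814.76
RR3 = 641 / 1814.76 = 0.3532

35.3%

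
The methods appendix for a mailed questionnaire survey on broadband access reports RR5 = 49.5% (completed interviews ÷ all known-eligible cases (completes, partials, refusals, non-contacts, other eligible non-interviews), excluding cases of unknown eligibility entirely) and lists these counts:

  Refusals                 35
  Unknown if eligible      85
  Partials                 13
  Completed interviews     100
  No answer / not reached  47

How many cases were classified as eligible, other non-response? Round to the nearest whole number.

7

RR5 = 100 / D = 0.495
D = 100 / 0.495 = 202.0
Other denominator terms total 195
eligible, other non-response = 202.0 − 195 ≈ 7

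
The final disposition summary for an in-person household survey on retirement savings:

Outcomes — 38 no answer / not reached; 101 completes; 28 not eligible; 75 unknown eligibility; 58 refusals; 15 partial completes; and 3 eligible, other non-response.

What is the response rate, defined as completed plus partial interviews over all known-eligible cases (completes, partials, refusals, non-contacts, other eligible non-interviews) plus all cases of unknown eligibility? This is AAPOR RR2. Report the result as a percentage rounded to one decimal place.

Top → 101 + 15 = 116
Base → 101 + 15 + 58 + 38 + 3 + 75 = 290
RR2 = 116 / 290 = 0.4000

40.0%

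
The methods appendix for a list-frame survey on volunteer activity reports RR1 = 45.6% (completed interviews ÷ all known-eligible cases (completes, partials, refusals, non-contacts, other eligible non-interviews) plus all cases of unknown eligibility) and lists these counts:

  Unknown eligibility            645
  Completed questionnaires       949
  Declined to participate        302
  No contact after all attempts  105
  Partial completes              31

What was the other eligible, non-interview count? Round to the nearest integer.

49

RR1 = 949 / D = 0.456
D = 949 / 0.456 = 2081.1
Rest of base = 2032
other eligible, non-interview = 2081.1 − 2032 ≈ 49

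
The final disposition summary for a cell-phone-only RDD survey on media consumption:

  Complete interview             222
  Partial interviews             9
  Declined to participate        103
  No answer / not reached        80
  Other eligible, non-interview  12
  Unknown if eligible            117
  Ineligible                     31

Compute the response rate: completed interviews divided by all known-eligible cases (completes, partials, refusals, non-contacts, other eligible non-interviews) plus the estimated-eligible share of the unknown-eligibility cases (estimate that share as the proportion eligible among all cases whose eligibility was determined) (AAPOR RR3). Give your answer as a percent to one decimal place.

Num = 222
Eligible (known) = 222 + 9 + 103 + 80 + 12 = 426
e = 426 / (426 + 31) = 426 / 457 = 0.9322
Eligible share of unknowns = 0.9322 × 117 = 109.07
Denominator = 426 + 109.07 = 535.07
RR3 = 222 / 535.07 = 0.4149

41.5%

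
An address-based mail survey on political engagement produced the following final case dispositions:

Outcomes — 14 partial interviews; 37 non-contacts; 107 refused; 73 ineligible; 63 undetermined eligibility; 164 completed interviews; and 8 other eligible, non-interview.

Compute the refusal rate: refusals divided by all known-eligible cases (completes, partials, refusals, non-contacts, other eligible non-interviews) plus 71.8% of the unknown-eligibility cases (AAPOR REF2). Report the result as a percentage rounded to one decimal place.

28.5%

Num → 107
Known eligible → 164 + 14 + 107 + 37 + 8 = 330
e × U → 0.7180 × 63 = 45.23
Denominator → 330 + 45.23 = 375.23
REF2 = 107 / 375.23 = 0.2852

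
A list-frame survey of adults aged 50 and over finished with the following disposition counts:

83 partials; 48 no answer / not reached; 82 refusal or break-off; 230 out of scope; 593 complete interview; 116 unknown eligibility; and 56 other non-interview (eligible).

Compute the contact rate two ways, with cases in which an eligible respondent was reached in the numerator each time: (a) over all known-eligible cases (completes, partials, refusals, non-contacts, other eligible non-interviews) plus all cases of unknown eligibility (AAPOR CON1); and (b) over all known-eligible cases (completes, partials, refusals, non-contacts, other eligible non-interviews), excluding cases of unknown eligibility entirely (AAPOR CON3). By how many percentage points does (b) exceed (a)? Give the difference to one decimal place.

Top → 593 + 83 + 82 + 56 = 814
Denominator → 593 + 83 + 82 + 48 + 56 + 116 = 978
CON1 = 814 / 978 = 0.8323
Denominator → 593 + 83 + 82 + 48 + 56 = 862
CON3 = 814 / 862 = 0.9443
Difference = 94.43 − 83.23 = 11.20 percentage points

11.2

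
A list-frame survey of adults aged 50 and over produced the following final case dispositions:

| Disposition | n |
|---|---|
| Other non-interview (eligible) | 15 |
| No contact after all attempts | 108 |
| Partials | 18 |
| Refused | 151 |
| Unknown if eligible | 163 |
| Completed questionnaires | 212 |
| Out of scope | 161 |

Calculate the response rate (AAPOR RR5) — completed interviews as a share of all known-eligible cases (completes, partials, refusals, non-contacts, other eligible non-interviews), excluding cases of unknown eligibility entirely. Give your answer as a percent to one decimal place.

42.1%

Num: 212
Denominator: 212 + 18 + 151 + 108 + 15 = 504
RR5 = 212 / 504 = 0.4206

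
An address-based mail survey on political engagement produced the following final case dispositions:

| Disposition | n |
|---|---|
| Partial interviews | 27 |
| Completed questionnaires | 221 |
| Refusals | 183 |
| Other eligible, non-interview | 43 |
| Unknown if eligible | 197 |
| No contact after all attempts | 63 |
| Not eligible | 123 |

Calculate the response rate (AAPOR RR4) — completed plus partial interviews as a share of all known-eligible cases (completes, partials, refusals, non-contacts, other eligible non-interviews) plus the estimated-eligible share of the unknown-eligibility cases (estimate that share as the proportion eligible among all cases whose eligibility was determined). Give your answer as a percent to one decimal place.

35.6%

Numerator → 221 + 27 = 248
Determined eligible → 221 + 27 + 183 + 63 + 43 = 537
e = 537 / (537 + 123) = 537 / 660 = 0.8136
Eligible share of unknowns → 0.8136 × 197 = 160.28
Base → 537 + 160.28 = 697.28
RR4 = 248 / 697.28 = 0.3557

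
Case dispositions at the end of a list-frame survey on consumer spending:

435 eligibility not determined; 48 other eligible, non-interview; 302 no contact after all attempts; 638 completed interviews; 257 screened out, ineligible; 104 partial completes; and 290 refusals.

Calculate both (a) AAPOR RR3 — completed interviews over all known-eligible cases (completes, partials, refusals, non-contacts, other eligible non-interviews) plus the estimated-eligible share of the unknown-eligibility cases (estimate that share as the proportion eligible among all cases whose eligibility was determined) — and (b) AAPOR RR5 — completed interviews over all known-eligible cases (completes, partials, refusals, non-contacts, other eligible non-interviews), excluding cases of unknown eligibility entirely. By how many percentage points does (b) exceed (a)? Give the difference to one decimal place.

Num → 638
Eligible (known) → 638 + 104 + 290 + 302 + 48 = 1382
e = 1382 / (1382 + 257) = 1382 / 1639 = 0.8432
e × U → 0.8432 × 435 = 366.79
Base → 1382 + 366.79 = 1748.79
RR3 = 638 / 1748.79 = 0.3648
Base → 638 + 104 + 290 + 302 + 48 = 1382
RR5 = 638 / 1382 = 0.4616
Difference = 46.16 − 36.48 = 9.68 percentage points

9.7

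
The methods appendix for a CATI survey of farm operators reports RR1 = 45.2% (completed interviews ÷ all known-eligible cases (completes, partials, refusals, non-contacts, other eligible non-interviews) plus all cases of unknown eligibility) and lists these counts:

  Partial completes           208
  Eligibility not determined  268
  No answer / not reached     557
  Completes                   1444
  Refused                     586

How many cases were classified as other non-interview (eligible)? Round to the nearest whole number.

132

RR1 = 1444 / D = 0.452
D = 1444 / 0.452 = 3194.7
Remaining denominator categories sum to 3063
other non-interview (eligible) = 3194.7 − 3063 ≈ 132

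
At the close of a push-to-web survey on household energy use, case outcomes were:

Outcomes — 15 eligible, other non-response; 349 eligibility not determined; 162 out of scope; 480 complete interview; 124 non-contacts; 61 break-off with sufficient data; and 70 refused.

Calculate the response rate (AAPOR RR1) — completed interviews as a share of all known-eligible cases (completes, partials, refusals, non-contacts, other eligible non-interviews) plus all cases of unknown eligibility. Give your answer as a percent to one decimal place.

43.7%

Numerator: 480
Denom: 480 + 61 + 70 + 124 + 15 + 349 = 1099
RR1 = 480 / 1099 = 0.4368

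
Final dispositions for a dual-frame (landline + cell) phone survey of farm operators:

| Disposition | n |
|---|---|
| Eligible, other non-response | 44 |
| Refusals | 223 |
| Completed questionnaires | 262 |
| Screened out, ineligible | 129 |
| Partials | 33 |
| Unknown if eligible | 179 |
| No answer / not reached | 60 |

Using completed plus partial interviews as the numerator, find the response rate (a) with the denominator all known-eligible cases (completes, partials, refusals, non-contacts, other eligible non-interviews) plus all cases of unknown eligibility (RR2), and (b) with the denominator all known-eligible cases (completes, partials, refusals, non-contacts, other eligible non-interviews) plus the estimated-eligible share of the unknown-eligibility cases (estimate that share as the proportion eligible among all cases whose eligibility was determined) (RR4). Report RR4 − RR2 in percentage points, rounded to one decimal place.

Top = 262 + 33 = 295
Denom = 262 + 33 + 223 + 60 + 44 + 179 = 801
RR2 = 295 / 801 = 0.3683
Determined eligible = 262 + 33 + 223 + 60 + 44 = 622
e = 622 / (622 + 129) = 622 / 751 = 0.8282
e × U = 0.8282 × 179 = 148.25
Denom = 622 + 148.25 = 770.25
RR4 = 295 / 770.25 = 0.3830
Difference = 38.30 − 36.83 = 1.47 percentage points

1.5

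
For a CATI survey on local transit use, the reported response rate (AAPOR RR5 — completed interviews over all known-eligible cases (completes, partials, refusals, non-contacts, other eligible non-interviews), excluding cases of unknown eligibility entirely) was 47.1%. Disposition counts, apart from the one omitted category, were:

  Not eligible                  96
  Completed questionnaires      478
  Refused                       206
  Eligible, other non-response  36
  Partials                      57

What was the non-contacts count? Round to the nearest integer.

RR5 = 478 / D = 0.471
D = 478 / 0.471 = 1014.9
Rest of base = 777
non-contacts = 1014.9 − 777 ≈ 238

238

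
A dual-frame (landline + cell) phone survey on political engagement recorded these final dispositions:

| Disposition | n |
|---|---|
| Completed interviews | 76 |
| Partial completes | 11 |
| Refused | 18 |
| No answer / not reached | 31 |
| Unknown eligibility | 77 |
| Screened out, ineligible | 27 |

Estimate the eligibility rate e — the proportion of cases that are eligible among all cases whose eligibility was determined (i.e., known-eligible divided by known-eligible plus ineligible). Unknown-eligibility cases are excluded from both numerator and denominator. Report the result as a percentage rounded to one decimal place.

Eligible (known): 76 + 11 + 18 + 31 = 136
e = 136 / (136 + 27) = 136 / 163 = 0.8344

83.4%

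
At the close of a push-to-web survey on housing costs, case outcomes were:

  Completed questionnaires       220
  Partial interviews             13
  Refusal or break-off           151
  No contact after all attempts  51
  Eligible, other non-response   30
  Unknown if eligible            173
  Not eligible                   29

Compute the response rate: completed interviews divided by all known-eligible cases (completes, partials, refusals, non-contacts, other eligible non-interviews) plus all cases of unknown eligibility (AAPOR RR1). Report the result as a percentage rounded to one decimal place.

Num: 220
Denom: 220 + 13 + 151 + 51 + 30 + 173 = 638
RR1 = 220 / 638 = 0.3448

34.5%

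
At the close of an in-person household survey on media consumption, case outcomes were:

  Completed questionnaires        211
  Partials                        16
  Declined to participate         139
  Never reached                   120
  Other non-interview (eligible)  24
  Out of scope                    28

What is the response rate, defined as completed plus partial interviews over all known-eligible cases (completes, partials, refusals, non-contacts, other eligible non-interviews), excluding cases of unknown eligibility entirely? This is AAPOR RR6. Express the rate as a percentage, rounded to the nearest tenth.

Top = 211 + 16 = 227
Denominator = 211 + 16 + 139 + 120 + 24 = 510
RR6 = 227 / 510 = 0.4451

44.5%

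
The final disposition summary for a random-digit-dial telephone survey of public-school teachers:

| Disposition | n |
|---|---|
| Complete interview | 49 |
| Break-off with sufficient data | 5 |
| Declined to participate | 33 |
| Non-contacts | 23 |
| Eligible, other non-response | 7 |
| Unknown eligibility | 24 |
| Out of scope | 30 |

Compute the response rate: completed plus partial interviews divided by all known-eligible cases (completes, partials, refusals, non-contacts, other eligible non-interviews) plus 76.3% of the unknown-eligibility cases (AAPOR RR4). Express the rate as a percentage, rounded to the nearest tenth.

Numerator = 49 + 5 = 54
Known eligible = 49 + 5 + 33 + 23 + 7 = 117
Estimated eligible among unknowns = 0.7630 × 24 = 18.31
Denominator = 117 + 18.31 = 135.31
RR4 = 54 / 135.31 = 0.3991

39.9%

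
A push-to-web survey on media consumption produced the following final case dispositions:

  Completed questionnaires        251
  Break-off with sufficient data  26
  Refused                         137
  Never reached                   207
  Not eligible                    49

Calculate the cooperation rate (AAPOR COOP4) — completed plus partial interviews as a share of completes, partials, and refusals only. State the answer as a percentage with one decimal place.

Numerator: 251 + 26 = 277
Base: 251 + 26 + 137 = 414
COOP4 = 277 / 414 = 0.6691

66.9%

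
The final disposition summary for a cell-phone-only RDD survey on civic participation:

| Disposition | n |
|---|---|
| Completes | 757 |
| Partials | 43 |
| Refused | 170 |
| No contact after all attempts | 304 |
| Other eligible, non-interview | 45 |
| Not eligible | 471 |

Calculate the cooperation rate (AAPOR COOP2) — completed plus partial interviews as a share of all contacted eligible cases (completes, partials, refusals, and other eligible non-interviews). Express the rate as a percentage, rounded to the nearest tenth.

Num: 757 + 43 = 800
Base: 757 + 43 + 170 + 45 = 1015
COOP2 = 800 / 1015 = 0.7882

78.8%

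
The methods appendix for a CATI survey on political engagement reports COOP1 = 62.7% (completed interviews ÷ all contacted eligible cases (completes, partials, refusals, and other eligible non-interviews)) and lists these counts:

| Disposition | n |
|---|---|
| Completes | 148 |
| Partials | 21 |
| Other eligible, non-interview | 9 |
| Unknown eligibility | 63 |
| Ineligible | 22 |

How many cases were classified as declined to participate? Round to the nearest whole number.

58

COOP1 = 148 / D = 0.627
D = 148 / 0.627 = 236.0
Other denominator terms total 178
declined to participate = 236.0 − 178 ≈ 58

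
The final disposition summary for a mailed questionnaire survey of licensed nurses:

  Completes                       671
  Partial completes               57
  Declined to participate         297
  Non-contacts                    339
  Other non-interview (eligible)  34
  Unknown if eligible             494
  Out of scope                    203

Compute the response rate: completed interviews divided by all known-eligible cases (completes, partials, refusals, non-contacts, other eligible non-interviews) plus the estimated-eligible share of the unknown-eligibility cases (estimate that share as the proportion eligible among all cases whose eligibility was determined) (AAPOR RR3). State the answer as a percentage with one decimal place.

36.7%

Num → 671
Determined eligible → 671 + 57 + 297 + 339 + 34 = 1398
e = 1398 / (1398 + 203) = 1398 / 1601 = 0.8732
Estimated eligible among unknowns → 0.8732 × 494 = 431.36
Base → 1398 + 431.36 = 1829.36
RR3 = 671 / 1829.36 = 0.3668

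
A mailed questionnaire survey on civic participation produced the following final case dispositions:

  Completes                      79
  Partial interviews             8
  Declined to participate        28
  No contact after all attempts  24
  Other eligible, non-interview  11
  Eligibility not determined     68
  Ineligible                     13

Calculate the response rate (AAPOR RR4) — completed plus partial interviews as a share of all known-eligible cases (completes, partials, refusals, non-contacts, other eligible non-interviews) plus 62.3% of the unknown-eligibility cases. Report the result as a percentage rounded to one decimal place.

Top → 79 + 8 = 87
Determined eligible → 79 + 8 + 28 + 24 + 11 = 150
Eligible share of unknowns → 0.6230 × 68 = 42.36
Base → 150 + 42.36 = 192.36
RR4 = 87 / 192.36 = 0.4523

45.2%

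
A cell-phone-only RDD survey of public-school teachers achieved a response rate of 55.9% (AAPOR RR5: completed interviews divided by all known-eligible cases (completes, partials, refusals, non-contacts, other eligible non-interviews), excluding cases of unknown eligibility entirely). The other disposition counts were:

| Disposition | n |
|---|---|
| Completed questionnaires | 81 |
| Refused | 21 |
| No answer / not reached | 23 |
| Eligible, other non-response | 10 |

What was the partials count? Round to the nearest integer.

10

RR5 = 81 / D = 0.559
D = 81 / 0.559 = 144.9
Remaining denominator categories sum to 135
partials = 144.9 − 135 ≈ 10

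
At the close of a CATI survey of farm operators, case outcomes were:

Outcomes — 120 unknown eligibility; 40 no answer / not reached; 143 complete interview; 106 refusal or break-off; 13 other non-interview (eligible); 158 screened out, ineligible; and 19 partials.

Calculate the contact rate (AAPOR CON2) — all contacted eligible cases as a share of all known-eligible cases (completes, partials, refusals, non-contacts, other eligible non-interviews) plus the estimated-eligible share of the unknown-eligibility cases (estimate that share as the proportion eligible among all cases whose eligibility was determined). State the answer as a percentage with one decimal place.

70.0%

Num → 143 + 19 + 106 + 13 = 281
Determined eligible → 143 + 19 + 106 + 40 + 13 = 321
e = 321 / (321 + 158) = 321 / 479 = 0.6701
e × U → 0.6701 × 120 = 80.41
Denominator → 321 + 80.41 = 401.41
CON2 = 281 / 401.41 = 0.7000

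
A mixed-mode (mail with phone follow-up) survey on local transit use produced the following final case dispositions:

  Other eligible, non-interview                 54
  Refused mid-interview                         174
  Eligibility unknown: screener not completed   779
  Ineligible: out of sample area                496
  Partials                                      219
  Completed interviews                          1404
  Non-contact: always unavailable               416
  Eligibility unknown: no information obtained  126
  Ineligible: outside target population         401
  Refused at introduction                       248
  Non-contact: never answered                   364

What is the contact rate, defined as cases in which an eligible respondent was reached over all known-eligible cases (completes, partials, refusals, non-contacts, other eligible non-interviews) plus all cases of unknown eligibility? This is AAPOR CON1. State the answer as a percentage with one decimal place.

55.5%

Refusals = 248 + 174 = 422
Never reached = 364 + 416 = 780
Unknown eligibility = 779 + 126 = 905
Out of scope = 401 + 496 = 897
Num → 1404 + 219 + 422 + 54 = 2099
Denominator → 1404 + 219 + 422 + 780 + 54 + 905 = 3784
CON1 = 2099 / 3784 = 0.5547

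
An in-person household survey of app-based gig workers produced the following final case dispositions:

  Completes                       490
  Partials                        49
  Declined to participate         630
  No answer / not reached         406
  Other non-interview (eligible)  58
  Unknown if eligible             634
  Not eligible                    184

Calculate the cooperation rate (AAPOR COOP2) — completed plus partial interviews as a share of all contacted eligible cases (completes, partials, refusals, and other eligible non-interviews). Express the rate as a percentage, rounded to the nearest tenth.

Num = 490 + 49 = 539
Denom = 490 + 49 + 630 + 58 = 1227
COOP2 = 539 / 1227 = 0.4393

43.9%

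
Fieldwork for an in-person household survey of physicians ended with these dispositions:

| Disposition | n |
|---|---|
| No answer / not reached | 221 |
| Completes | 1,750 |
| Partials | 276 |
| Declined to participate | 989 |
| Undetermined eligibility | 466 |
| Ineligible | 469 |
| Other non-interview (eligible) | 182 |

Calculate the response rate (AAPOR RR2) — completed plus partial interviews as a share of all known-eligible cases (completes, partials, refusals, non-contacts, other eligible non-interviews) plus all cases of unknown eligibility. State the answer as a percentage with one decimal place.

Num: 1750 + 276 = 2026
Base: 1750 + 276 + 989 + 221 + 182 + 466 = 3884
RR2 = 2026 / 3884 = 0.5216

52.2%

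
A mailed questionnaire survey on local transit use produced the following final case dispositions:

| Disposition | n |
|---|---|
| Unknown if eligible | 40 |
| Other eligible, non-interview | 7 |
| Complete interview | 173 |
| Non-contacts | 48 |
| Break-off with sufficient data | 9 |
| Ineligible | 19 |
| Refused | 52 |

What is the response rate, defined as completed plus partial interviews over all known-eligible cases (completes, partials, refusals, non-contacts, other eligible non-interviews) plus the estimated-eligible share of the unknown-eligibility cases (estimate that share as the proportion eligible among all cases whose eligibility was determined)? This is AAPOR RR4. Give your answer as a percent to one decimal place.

55.7%

Numerator → 173 + 9 = 182
Eligible (known) → 173 + 9 + 52 + 48 + 7 = 289
e = 289 / (289 + 19) = 289 / 308 = 0.9383
e × U → 0.9383 × 40 = 37.53
Base → 289 + 37.53 = 326.53
RR4 = 182 / 326.53 = 0.5574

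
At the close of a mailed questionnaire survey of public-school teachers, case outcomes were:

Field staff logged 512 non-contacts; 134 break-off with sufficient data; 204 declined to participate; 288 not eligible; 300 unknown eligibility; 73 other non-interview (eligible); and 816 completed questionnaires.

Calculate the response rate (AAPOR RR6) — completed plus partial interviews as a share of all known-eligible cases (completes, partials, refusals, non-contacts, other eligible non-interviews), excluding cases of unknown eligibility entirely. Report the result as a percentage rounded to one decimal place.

54.6%

Num → 816 + 134 = 950
Denominator → 816 + 134 + 204 + 512 + 73 = 1739
RR6 = 950 / 1739 = 0.5463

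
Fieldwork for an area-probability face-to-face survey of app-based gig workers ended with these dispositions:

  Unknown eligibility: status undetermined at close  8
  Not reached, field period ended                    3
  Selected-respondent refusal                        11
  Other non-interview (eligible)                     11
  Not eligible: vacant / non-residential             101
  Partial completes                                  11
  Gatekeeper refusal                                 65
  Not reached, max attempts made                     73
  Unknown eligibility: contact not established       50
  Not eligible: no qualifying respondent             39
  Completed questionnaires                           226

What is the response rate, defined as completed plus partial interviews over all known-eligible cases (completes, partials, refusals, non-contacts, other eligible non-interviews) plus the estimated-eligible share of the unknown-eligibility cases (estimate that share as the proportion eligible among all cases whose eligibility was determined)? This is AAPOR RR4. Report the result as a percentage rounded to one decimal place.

53.5%

Refusals = 65 + 11 = 76
Never reached = 3 + 73 = 76
Unknown eligibility = 50 + 8 = 58
Screened out, ineligible = 39 + 101 = 140
Num → 226 + 11 = 237
Known eligible → 226 + 11 + 76 + 76 + 11 = 400
e = 400 / (400 + 140) = 400 / 540 = 0.7407
Estimated eligible among unknowns → 0.7407 × 58 = 42.96
Denominator → 400 + 42.96 = 442.96
RR4 = 237 / 442.96 = 0.5350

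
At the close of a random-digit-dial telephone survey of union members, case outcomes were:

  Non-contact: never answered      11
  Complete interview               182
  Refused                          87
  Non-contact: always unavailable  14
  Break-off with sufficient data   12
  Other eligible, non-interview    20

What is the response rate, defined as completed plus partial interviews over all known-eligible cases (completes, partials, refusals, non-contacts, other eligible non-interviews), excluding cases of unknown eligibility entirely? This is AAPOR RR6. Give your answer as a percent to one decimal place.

No answer / not reached = 11 + 14 = 25
Numerator = 182 + 12 = 194
Denom = 182 + 12 + 87 + 25 + 20 = 326
RR6 = 194 / 326 = 0.5951

59.5%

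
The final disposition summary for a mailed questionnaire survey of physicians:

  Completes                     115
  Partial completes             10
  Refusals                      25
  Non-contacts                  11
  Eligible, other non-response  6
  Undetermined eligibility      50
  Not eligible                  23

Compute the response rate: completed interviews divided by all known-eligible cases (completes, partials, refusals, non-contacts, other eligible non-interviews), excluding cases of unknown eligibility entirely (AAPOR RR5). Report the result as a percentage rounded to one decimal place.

Numerator = 115
Denominator = 115 + 10 + 25 + 11 + 6 = 167
RR5 = 115 / 167 = 0.6886

68.9%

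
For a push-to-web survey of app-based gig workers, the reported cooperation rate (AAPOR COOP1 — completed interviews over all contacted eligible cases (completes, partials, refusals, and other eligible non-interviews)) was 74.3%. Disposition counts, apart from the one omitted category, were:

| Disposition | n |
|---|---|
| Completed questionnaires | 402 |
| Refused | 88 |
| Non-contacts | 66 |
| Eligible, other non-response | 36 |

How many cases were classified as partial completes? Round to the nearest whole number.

COOP1 = 402 / D = 0.743
D = 402 / 0.743 = 541.0
Rest of base = 526
partial completes = 541.0 − 526 ≈ 15

15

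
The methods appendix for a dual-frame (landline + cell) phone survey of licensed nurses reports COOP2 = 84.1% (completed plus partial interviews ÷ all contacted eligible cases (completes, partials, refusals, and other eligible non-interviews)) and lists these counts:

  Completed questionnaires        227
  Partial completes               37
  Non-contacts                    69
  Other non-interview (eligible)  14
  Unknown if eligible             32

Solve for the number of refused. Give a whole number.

36

Numerator → 227 + 37 = 264
COOP2 = 264 / D = 0.841
D = 264 / 0.841 = 313.9
Other denominator terms total 278
refused = 313.9 − 278 ≈ 36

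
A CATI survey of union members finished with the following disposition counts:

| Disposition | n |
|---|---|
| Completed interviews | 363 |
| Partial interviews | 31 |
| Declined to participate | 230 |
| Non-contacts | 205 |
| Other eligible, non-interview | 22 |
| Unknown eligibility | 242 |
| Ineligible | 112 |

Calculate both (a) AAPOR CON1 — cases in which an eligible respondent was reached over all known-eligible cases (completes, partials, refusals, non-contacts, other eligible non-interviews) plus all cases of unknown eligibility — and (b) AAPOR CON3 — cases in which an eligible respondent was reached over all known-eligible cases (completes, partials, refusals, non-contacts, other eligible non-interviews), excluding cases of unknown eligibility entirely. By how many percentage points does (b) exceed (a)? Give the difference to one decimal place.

16.8

Numerator → 363 + 31 + 230 + 22 = 646
Base → 363 + 31 + 230 + 205 + 22 + 242 = 1093
CON1 = 646 / 1093 = 0.5910
Base → 363 + 31 + 230 + 205 + 22 = 851
CON3 = 646 / 851 = 0.7591
Difference = 75.91 − 59.10 = 16.81 percentage points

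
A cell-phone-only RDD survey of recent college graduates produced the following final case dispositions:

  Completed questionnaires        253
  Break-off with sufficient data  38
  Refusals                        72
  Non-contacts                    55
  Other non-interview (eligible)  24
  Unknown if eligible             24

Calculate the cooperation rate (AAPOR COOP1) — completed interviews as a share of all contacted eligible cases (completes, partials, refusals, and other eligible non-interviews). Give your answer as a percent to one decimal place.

Num → 253
Denominator → 253 + 38 + 72 + 24 = 387
COOP1 = 253 / 387 = 0.6537

65.4%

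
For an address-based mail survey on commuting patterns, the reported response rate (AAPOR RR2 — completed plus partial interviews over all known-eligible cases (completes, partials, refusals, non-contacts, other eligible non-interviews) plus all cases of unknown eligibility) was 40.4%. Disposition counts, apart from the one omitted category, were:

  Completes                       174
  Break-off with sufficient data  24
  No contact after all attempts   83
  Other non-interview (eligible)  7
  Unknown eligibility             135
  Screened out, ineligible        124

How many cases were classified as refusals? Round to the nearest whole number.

Top = 174 + 24 = 198
RR2 = 198 / D = 0.404
D = 198 / 0.404 = 490.1
Remaining denominator categories sum to 423
refusals = 490.1 − 423 ≈ 67

67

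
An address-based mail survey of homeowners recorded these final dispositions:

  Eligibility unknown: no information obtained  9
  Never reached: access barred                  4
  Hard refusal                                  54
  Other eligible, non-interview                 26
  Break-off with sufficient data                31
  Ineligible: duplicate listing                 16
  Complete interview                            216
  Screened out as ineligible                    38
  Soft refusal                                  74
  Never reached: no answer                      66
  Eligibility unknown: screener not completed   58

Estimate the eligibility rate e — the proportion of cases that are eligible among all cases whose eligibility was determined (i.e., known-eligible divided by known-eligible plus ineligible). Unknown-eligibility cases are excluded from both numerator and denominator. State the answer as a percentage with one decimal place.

Refused = 54 + 74 = 128
Never reached = 66 + 4 = 70
Unknown eligibility = 58 + 9 = 67
Not eligible = 38 + 16 = 54
Eligible (known): 216 + 31 + 128 + 70 + 26 = 471
e = 471 / (471 + 54) = 471 / 525 = 0.8971

89.7%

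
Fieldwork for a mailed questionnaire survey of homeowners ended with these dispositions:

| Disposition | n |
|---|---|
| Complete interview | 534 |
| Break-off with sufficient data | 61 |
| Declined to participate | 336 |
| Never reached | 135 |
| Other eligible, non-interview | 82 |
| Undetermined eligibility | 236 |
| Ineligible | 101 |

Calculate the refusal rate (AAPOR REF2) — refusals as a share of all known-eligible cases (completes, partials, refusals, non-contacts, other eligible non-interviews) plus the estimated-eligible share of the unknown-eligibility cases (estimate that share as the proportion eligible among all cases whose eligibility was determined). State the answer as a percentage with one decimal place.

Numerator: 336
Determined eligible: 534 + 61 + 336 + 135 + 82 = 1148
e = 1148 / (1148 + 101) = 1148 / 1249 = 0.9191
Estimated eligible among unknowns: 0.9191 × 236 = 216.91
Denom: 1148 + 216.91 = 1364.91
REF2 = 336 / 1364.91 = 0.2462

24.6%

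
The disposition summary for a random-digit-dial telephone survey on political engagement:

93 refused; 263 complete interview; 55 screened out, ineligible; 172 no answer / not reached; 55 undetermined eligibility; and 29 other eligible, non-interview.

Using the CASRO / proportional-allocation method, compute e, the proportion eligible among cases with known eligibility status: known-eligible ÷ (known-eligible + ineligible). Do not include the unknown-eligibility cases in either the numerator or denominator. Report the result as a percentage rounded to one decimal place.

Eligible (known) = 263 + 93 + 172 + 29 = 557
e = 557 / (557 + 55) = 557 / 612 = 0.9101

91.0%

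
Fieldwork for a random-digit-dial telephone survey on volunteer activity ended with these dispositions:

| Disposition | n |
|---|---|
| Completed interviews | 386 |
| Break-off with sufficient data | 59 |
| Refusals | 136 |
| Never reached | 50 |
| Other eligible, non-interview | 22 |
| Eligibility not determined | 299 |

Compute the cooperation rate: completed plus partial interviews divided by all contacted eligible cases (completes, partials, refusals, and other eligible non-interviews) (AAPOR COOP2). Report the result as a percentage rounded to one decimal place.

73.8%

Top: 386 + 59 = 445
Denom: 386 + 59 + 136 + 22 = 603
COOP2 = 445 / 603 = 0.7380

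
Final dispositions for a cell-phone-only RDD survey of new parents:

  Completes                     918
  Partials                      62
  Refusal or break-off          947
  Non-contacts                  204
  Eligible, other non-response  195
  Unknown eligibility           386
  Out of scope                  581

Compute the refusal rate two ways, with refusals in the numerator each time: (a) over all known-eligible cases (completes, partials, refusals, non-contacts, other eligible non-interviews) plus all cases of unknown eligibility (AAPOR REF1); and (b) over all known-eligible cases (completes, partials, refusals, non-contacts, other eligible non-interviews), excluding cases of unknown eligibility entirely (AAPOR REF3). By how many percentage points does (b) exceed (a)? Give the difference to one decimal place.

5.8

Num: 947
Base: 918 + 62 + 947 + 204 + 195 + 386 = 2712
REF1 = 947 / 2712 = 0.3492
Base: 918 + 62 + 947 + 204 + 195 = 2326
REF3 = 947 / 2326 = 0.4071
Difference = 40.71 − 34.92 = 5.79 percentage points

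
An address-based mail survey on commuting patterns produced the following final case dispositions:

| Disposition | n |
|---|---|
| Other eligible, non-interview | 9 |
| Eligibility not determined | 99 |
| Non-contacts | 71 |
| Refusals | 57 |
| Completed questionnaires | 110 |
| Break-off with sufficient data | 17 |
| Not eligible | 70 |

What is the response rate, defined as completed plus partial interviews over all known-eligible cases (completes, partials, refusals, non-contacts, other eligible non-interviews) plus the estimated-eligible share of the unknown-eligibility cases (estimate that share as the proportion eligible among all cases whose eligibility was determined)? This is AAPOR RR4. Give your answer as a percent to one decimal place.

37.1%

Numerator: 110 + 17 = 127
Determined eligible: 110 + 17 + 57 + 71 + 9 = 264
e = 264 / (264 + 70) = 264 / 334 = 0.7904
Eligible share of unknowns: 0.7904 × 99 = 78.25
Base: 264 + 78.25 = 342.25
RR4 = 127 / 342.25 = 0.3711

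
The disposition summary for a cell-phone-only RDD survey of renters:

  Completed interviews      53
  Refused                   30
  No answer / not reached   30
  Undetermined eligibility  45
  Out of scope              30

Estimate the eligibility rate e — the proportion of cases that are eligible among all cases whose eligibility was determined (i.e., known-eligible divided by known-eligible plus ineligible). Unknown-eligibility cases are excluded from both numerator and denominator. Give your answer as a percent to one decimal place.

Eligible (known) = 53 + 30 + 30 = 113
e = 113 / (113 + 30) = 113 / 143 = 0.7902

79.0%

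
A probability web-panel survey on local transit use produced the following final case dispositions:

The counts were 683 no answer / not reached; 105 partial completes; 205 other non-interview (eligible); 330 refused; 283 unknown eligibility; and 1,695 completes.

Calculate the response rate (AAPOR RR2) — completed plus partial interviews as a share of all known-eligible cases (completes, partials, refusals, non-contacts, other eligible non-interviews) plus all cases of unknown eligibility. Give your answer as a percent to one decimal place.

Numerator → 1695 + 105 = 1800
Base → 1695 + 105 + 330 + 683 + 205 + 283 = 3301
RR2 = 1800 / 3301 = 0.5453

54.5%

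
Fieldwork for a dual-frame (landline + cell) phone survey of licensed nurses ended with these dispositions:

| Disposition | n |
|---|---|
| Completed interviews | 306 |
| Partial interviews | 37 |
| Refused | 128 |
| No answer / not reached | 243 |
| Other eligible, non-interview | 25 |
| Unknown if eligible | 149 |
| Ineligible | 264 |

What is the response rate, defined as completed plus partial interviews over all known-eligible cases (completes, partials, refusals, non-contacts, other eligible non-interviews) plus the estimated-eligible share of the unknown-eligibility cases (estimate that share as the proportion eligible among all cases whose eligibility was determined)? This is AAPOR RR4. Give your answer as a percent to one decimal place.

40.4%

Top → 306 + 37 = 343
Determined eligible → 306 + 37 + 128 + 243 + 25 = 739
e = 739 / (739 + 264) = 739 / 1003 = 0.7368
Eligible share of unknowns → 0.7368 × 149 = 109.78
Denominator → 739 + 109.78 = 848.78
RR4 = 343 / 848.78 = 0.4041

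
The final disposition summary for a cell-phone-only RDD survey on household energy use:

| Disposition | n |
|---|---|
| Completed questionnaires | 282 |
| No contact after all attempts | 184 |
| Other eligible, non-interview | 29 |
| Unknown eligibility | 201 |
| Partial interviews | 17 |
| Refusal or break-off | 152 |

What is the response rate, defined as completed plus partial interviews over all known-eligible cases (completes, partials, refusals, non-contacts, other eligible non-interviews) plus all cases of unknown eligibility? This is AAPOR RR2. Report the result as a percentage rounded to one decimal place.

Numerator: 282 + 17 = 299
Denom: 282 + 17 + 152 + 184 + 29 + 201 = 865
RR2 = 299 / 865 = 0.3457

34.6%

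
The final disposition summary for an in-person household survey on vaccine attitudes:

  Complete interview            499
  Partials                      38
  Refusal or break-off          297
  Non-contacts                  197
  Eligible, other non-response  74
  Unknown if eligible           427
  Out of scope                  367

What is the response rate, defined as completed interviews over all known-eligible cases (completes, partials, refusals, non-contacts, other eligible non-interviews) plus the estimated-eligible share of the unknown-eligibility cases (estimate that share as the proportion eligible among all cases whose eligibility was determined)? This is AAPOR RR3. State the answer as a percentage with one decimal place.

Numerator: 499
Eligible (known): 499 + 38 + 297 + 197 + 74 = 1105
e = 1105 / (1105 + 367) = 1105 / 1472 = 0.7507
Estimated eligible among unknowns: 0.7507 × 427 = 320.55
Denominator: 1105 + 320.55 = 1425.55
RR3 = 499 / 1425.55 = 0.3500

35.0%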